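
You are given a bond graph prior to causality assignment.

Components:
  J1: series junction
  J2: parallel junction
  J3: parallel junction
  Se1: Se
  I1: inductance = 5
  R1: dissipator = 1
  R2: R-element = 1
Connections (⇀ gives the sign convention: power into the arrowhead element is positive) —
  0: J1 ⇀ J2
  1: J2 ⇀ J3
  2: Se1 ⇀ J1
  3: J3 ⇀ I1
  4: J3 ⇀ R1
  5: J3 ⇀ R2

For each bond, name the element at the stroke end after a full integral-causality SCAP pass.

bond 0 |J2
bond 1 |J3
bond 2 |J1
bond 3 |I1
bond 4 |R1
bond 5 |R2

β2 stroke→J1  (source Se1 imposes e)
β0 stroke→J2  (closing 1-jn rule on J1)
β1 stroke→J3  (0-jn J2 has e-setter on 0)
β3 stroke→I1  (common-e at J3 fixed by 1)
β4 stroke→R1  (J3: bond 1 brought effort, rest push out)
β5 stroke→R2  (J3 effort already set via bond 1)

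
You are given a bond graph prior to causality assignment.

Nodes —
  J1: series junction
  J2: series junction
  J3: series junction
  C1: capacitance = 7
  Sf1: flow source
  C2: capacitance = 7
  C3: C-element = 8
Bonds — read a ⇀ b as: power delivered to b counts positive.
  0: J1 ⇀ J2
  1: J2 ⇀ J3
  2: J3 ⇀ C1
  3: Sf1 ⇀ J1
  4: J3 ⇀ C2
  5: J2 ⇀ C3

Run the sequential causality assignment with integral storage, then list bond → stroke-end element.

b0 stroke at J1
b1 stroke at J2
b2 stroke at J3
b3 stroke at Sf1
b4 stroke at J3
b5 stroke at J2

#3 stroke at Sf1  (Sf1 fixes flow; stroke at Sf1)
#0 stroke at J1  (J1 flow already set via bond 3)
#1 stroke at J2  (common-f at J2 fixed by 0)
#5 stroke at J2  (J2 flow already set via bond 0)
#2 stroke at J3  (J3: bond 1 brought flow, rest push out)
#4 stroke at J3  (1-jn J3 has f-setter on 1)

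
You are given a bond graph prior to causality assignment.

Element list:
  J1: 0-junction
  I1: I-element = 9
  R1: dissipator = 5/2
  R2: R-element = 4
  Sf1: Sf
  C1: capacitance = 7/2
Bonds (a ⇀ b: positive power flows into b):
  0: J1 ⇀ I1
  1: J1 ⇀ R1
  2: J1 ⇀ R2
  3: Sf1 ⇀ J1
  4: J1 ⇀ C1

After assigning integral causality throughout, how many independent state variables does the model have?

2  (C1, I1 all integral)

b3 →Sf1  (Sf1 (Sf) sets flow on bond)
b0 →I1  (I1 integral (f out))
b4 →J1  (C1: C, integral causality)
b1 →R1  (J1 effort already set via bond 4)
b2 →R2  (common-e at J1 fixed by 4)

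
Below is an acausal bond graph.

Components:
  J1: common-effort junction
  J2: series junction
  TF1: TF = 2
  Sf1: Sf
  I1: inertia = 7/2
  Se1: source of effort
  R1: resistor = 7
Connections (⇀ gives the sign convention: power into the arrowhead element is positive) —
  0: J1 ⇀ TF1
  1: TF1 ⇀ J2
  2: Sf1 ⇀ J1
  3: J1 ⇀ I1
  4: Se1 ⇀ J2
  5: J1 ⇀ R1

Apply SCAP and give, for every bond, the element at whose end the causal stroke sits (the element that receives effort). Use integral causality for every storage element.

#2 stroke→Sf1  (Sf1 (Sf) sets flow on bond)
#4 stroke→J2  (Se1: effort source, stroke at far end)
#1 stroke→TF1  (J2 needs exactly one f-in)
#0 stroke→J1  (TF1: transformer flips bond 1)
#3 stroke→I1  (J1: bond 0 brought effort, rest push out)
#5 stroke→R1  (J1: bond 0 brought effort, rest push out)

bond 0 |J1
bond 1 |TF1
bond 2 |Sf1
bond 3 |I1
bond 4 |J2
bond 5 |R1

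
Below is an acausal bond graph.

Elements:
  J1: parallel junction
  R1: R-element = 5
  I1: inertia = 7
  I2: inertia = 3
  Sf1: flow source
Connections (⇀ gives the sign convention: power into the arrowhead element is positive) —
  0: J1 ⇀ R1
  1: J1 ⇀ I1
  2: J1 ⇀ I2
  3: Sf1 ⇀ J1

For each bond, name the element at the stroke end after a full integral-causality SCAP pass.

#0 |J1
#1 |I1
#2 |I2
#3 |Sf1

bond 3 →Sf1  (Sf1: flow source, stroke at near end)
bond 1 →I1  (I1 outputs flow p/I1)
bond 2 →I2  (I2 outputs flow p/I2)
bond 0 →J1  (J1 needs exactly one e-in)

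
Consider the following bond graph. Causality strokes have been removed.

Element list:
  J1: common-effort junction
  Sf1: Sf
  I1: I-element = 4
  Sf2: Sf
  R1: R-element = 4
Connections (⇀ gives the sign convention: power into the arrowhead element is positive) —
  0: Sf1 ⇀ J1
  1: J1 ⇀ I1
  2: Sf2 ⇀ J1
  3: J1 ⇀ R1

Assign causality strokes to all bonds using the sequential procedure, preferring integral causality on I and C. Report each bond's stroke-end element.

b0 |Sf1
b1 |I1
b2 |Sf2
b3 |J1

bond 0 stroke at Sf1  (Sf1 fixes flow; stroke at Sf1)
bond 2 stroke at Sf2  (Sf2: flow source, stroke at near end)
bond 1 stroke at I1  (I1 outputs flow p/I1)
bond 3 stroke at J1  (only one effort-in slot at J1)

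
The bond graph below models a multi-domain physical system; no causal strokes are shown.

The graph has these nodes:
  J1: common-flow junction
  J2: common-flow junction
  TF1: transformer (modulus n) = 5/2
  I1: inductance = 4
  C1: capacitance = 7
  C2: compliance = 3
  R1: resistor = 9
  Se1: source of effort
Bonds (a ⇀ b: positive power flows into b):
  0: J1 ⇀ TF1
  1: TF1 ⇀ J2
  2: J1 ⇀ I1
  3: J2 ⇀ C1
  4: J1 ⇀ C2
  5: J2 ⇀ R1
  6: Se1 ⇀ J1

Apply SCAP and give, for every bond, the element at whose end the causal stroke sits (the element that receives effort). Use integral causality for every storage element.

#0 |J1
#1 |TF1
#2 |I1
#3 |J2
#4 |J1
#5 |J2
#6 |J1

bond 6 stroke at J1  (Se1 fixes effort; stroke away)
bond 2 stroke at I1  (prefer integral on I1)
bond 0 stroke at J1  (1-jn J1 has f-setter on 2)
bond 4 stroke at J1  (1-jn J1 has f-setter on 2)
bond 1 stroke at TF1  (TF1: transformer flips bond 0)
bond 3 stroke at J2  (J2: bond 1 brought flow, rest push out)
bond 5 stroke at J2  (J2 flow already set via bond 1)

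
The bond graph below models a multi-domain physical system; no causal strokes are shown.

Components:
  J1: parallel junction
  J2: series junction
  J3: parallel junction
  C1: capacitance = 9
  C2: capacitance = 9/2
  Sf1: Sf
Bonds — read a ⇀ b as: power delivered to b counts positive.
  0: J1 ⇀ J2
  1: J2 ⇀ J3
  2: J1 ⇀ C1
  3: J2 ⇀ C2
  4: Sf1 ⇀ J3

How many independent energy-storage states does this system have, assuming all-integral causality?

2  (C1, C2 all integral)

β4 stroke at Sf1  (Sf1 fixes flow; stroke at Sf1)
β1 stroke at J3  (only one effort-in slot at J3)
β0 stroke at J2  (J2: bond 1 brought flow, rest push out)
β3 stroke at J2  (1-jn J2 has f-setter on 1)
β2 stroke at J1  (closing 0-jn rule on J1)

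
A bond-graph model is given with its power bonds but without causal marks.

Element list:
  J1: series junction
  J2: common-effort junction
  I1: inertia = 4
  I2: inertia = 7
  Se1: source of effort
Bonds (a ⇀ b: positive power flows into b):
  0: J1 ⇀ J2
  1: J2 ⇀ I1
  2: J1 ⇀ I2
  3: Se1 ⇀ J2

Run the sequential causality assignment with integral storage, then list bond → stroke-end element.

β0 →J1
β1 →I1
β2 →I2
β3 →J2

b3 stroke→J2  (source Se1 imposes e)
b0 stroke→J1  (0-jn J2 has e-setter on 3)
b1 stroke→I1  (J2 effort already set via bond 3)
b2 stroke→I2  (J1: last free bond brings flow in)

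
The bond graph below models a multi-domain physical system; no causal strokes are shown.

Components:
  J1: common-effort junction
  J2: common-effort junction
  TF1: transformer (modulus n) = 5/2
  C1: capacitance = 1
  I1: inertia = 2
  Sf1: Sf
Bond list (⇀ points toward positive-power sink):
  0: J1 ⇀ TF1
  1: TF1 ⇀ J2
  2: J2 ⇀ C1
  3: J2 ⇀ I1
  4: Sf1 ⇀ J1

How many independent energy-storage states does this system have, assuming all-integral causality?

b4 stroke at Sf1  (source Sf1 imposes f)
b0 stroke at J1  (J1 needs exactly one e-in)
b1 stroke at TF1  (through TF1, causality passes straight; one stroke at TF1)
b2 stroke at J2  (C1 outputs effort q/C1)
b3 stroke at I1  (common-e at J2 fixed by 2)

2  (C1, I1 all integral)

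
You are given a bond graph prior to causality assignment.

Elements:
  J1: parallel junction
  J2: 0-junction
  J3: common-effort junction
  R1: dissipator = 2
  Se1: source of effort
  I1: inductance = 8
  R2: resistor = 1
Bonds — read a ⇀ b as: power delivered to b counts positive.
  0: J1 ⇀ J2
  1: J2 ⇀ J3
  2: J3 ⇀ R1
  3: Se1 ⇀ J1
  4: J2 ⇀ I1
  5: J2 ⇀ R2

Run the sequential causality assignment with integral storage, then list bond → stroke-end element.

β0 stroke→J2
β1 stroke→J3
β2 stroke→R1
β3 stroke→J1
β4 stroke→I1
β5 stroke→R2

bond 3 stroke at J1  (Se1 fixes effort; stroke away)
bond 0 stroke at J2  (0-jn J1 has e-setter on 3)
bond 1 stroke at J3  (J2: bond 0 brought effort, rest push out)
bond 4 stroke at I1  (J2: bond 0 brought effort, rest push out)
bond 5 stroke at R2  (common-e at J2 fixed by 0)
bond 2 stroke at R1  (J3: bond 1 brought effort, rest push out)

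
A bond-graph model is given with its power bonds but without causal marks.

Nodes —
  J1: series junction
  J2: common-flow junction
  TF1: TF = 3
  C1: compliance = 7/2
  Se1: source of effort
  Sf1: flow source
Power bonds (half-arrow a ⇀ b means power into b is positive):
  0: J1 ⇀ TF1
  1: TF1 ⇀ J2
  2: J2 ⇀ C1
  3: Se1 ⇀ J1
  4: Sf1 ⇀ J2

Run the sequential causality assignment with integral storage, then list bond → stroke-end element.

bond 0 |TF1
bond 1 |J2
bond 2 |J2
bond 3 |J1
bond 4 |Sf1

b3 stroke at J1  (source Se1 imposes e)
b4 stroke at Sf1  (source Sf1 imposes f)
b0 stroke at TF1  (J1 needs exactly one f-in)
b1 stroke at J2  (1-jn J2 has f-setter on 4)
b2 stroke at J2  (J2: bond 4 brought flow, rest push out)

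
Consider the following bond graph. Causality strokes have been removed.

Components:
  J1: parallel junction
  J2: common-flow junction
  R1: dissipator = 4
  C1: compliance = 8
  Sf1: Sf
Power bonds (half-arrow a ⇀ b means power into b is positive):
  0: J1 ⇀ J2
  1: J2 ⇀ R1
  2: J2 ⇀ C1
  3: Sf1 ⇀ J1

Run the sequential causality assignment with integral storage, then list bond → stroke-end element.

#3 stroke at Sf1  (Sf1: flow source, stroke at near end)
#0 stroke at J1  (J1 needs exactly one e-in)
#1 stroke at J2  (J2: bond 0 brought flow, rest push out)
#2 stroke at J2  (common-f at J2 fixed by 0)

bond 0 →J1
bond 1 →J2
bond 2 →J2
bond 3 →Sf1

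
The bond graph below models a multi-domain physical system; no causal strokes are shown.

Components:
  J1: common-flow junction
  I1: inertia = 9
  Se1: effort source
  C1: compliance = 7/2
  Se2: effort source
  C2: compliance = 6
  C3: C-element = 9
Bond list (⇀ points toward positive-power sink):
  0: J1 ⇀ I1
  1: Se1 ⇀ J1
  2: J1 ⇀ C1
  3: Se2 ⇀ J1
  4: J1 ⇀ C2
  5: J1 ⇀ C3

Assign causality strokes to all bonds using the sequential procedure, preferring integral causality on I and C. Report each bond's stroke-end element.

bond 1 stroke→J1  (Se1 (Se) sets effort on bond)
bond 3 stroke→J1  (Se2 fixes effort; stroke away)
bond 0 stroke→I1  (prefer integral on I1)
bond 2 stroke→J1  (J1 flow already set via bond 0)
bond 4 stroke→J1  (common-f at J1 fixed by 0)
bond 5 stroke→J1  (J1 flow already set via bond 0)

β0 |I1
β1 |J1
β2 |J1
β3 |J1
β4 |J1
β5 |J1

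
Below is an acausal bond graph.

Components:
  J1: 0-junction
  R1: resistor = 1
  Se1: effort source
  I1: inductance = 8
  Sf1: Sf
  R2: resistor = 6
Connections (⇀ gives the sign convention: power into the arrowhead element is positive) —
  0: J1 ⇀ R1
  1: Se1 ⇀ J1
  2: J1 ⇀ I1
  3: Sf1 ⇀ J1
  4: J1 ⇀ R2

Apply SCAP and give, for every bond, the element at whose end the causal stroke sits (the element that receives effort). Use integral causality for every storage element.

bond 1 |J1  (Se1: effort source, stroke at far end)
bond 3 |Sf1  (Sf1 fixes flow; stroke at Sf1)
bond 0 |R1  (0-jn J1 has e-setter on 1)
bond 2 |I1  (0-jn J1 has e-setter on 1)
bond 4 |R2  (0-jn J1 has e-setter on 1)

#0 stroke at R1
#1 stroke at J1
#2 stroke at I1
#3 stroke at Sf1
#4 stroke at R2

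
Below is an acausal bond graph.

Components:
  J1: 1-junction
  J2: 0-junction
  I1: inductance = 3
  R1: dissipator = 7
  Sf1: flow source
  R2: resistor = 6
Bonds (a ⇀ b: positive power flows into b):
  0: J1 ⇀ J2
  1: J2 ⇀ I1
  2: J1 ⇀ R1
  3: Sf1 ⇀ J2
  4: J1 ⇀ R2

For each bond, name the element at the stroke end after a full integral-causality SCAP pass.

bond 3 stroke at Sf1  (Sf1 fixes flow; stroke at Sf1)
bond 1 stroke at I1  (I1: I, integral causality)
bond 0 stroke at J2  (J2 needs exactly one e-in)
bond 2 stroke at J1  (1-jn J1 has f-setter on 0)
bond 4 stroke at J1  (J1 flow already set via bond 0)

b0 |J2
b1 |I1
b2 |J1
b3 |Sf1
b4 |J1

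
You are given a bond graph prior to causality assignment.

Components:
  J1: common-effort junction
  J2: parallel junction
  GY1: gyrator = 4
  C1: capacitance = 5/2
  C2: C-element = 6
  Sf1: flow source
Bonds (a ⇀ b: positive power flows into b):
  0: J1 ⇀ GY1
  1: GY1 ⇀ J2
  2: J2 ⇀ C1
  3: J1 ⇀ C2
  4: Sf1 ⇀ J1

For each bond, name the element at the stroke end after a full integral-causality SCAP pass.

#4 |Sf1  (Sf1: flow source, stroke at near end)
#2 |J2  (C1 integral (e out))
#1 |GY1  (J2 effort already set via bond 2)
#0 |GY1  (GY1 both-in/both-out from 1)
#3 |J1  (closing 0-jn rule on J1)

bond 0 →GY1
bond 1 →GY1
bond 2 →J2
bond 3 →J1
bond 4 →Sf1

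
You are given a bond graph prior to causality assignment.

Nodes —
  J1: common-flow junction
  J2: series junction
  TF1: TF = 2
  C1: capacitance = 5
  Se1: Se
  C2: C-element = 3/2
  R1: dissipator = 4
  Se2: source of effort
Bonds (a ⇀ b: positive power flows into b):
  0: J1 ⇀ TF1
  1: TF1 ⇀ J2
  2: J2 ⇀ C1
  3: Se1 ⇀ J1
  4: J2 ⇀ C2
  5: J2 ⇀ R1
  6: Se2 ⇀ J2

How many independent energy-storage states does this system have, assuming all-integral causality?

2  (C1, C2 all integral)

#3 |J1  (source Se1 imposes e)
#6 |J2  (source Se2 imposes e)
#0 |TF1  (J1 needs exactly one f-in)
#1 |J2  (TF1 one-in-one-out from 0)
#2 |J2  (C1: C, integral causality)
#4 |J2  (C2 integral (e out))
#5 |R1  (closing 1-jn rule on J2)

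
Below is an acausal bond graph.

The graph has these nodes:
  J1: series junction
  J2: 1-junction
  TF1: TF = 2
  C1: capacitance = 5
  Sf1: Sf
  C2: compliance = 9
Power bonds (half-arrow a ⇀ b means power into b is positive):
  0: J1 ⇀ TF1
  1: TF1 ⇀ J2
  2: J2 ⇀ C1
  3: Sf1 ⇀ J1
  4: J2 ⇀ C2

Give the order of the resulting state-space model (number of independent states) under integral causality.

2  (C1, C2 all integral)

bond 3 →Sf1  (Sf1 (Sf) sets flow on bond)
bond 0 →J1  (1-jn J1 has f-setter on 3)
bond 1 →TF1  (TF1: transformer flips bond 0)
bond 2 →J2  (1-jn J2 has f-setter on 1)
bond 4 →J2  (J2: bond 1 brought flow, rest push out)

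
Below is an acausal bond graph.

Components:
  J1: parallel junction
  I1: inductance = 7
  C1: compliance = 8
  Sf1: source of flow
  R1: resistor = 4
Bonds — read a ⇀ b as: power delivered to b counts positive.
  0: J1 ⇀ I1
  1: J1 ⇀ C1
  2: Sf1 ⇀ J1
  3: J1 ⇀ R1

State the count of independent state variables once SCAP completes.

b2 stroke at Sf1  (Sf1 fixes flow; stroke at Sf1)
b0 stroke at I1  (I1 integral (f out))
b1 stroke at J1  (C1 integral (e out))
b3 stroke at R1  (0-jn J1 has e-setter on 1)

2  (C1, I1 all integral)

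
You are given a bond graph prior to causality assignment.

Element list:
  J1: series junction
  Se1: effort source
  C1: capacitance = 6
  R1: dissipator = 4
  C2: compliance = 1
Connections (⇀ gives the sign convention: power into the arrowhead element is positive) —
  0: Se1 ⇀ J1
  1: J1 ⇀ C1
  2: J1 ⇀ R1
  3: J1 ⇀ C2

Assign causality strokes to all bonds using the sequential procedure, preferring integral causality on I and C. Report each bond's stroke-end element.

b0 →J1
b1 →J1
b2 →R1
b3 →J1

#0 stroke at J1  (Se1 fixes effort; stroke away)
#1 stroke at J1  (prefer integral on C1)
#3 stroke at J1  (C2 outputs effort q/C2)
#2 stroke at R1  (J1 needs exactly one f-in)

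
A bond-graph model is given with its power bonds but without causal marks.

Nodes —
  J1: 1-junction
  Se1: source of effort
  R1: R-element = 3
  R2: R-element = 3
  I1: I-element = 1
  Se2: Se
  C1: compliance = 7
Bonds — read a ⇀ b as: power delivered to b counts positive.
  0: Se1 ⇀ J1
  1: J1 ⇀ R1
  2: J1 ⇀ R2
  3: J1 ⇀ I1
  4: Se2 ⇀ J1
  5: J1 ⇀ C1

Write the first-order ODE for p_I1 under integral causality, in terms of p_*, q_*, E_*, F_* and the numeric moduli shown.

#0 stroke at J1  (Se1 fixes effort; stroke away)
#4 stroke at J1  (Se2 fixes effort; stroke away)
#3 stroke at I1  (I1: I, integral causality)
#1 stroke at J1  (1-jn J1 has f-setter on 3)
#2 stroke at J1  (J1: bond 3 brought flow, rest push out)
#5 stroke at J1  (1-jn J1 has f-setter on 3)

dp_I1/dt = E_Se1 + E_Se2 - 6*p_I1 - q_C1/7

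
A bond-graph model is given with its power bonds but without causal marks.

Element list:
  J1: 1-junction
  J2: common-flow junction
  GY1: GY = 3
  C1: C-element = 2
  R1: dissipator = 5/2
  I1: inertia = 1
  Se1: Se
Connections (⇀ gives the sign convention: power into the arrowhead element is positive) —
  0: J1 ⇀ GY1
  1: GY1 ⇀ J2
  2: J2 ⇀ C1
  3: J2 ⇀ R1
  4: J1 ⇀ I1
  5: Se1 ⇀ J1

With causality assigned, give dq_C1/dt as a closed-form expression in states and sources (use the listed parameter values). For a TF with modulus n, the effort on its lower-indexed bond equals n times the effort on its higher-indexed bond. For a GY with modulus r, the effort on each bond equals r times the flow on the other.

#5 stroke→J1  (Se1 fixes effort; stroke away)
#2 stroke→J2  (C1: C, integral causality)
#4 stroke→I1  (I1 outputs flow p/I1)
#0 stroke→J1  (1-jn J1 has f-setter on 4)
#1 stroke→J2  (GY1: gyrator matches bond 0)
#3 stroke→R1  (only one flow-in slot at J2)

dq_C1/dt = 6*p_I1/5 - q_C1/5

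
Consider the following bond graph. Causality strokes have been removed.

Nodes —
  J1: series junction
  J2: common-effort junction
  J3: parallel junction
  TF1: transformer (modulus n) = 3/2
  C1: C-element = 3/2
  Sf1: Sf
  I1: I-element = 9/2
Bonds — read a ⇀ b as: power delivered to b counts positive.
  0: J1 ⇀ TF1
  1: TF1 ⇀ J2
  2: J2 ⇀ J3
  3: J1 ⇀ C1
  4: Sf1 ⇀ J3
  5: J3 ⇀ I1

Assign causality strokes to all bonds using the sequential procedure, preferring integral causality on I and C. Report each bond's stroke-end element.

bond 4 |Sf1  (source Sf1 imposes f)
bond 3 |J1  (C1 outputs effort q/C1)
bond 0 |TF1  (J1 needs exactly one f-in)
bond 1 |J2  (through TF1, causality passes straight; one stroke at TF1)
bond 2 |J3  (0-jn J2 has e-setter on 1)
bond 5 |I1  (common-e at J3 fixed by 2)

b0 |TF1
b1 |J2
b2 |J3
b3 |J1
b4 |Sf1
b5 |I1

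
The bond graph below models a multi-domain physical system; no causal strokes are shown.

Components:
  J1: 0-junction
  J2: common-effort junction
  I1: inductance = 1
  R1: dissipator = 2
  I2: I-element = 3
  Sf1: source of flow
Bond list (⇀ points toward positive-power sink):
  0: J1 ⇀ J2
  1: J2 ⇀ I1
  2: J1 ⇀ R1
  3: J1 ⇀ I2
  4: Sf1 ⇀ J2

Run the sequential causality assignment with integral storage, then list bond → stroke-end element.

b0 |J2
b1 |I1
b2 |J1
b3 |I2
b4 |Sf1

β4 stroke at Sf1  (Sf1 (Sf) sets flow on bond)
β1 stroke at I1  (prefer integral on I1)
β0 stroke at J2  (only one effort-in slot at J2)
β3 stroke at I2  (I2 integral (f out))
β2 stroke at J1  (only one effort-in slot at J1)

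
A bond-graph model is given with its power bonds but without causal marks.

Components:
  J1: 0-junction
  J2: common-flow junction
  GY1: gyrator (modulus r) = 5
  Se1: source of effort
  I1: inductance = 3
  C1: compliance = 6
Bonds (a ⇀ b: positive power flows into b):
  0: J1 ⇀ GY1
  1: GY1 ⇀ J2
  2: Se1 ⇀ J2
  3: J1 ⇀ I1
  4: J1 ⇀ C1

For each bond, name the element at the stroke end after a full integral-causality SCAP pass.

b0 →GY1
b1 →GY1
b2 →J2
b3 →I1
b4 →J1

bond 2 stroke→J2  (Se1: effort source, stroke at far end)
bond 1 stroke→GY1  (closing 1-jn rule on J2)
bond 0 stroke→GY1  (GY1 both-in/both-out from 1)
bond 3 stroke→I1  (I1 integral (f out))
bond 4 stroke→J1  (J1: last free bond brings effort in)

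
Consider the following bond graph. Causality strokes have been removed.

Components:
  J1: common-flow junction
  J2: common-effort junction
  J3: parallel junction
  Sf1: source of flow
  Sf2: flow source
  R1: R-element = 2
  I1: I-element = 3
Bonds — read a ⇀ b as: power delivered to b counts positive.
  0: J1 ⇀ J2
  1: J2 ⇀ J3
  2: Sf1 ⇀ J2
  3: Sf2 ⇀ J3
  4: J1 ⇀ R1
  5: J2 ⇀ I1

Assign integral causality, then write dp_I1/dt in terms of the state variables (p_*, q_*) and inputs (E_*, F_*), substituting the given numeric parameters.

β2 stroke→Sf1  (Sf1: flow source, stroke at near end)
β3 stroke→Sf2  (Sf2 fixes flow; stroke at Sf2)
β1 stroke→J3  (J3: last free bond brings effort in)
β5 stroke→I1  (I1 integral (f out))
β0 stroke→J2  (J2: last free bond brings effort in)
β4 stroke→J1  (1-jn J1 has f-setter on 0)

dp_I1/dt = 2*F_Sf1 + 2*F_Sf2 - 2*p_I1/3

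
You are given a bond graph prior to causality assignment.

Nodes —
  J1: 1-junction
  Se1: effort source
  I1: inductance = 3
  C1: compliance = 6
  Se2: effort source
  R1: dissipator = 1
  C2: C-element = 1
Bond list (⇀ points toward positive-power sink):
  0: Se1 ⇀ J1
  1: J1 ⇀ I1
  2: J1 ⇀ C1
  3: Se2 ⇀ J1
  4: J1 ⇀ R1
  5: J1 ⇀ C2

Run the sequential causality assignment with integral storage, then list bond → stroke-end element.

b0 stroke at J1  (Se1 (Se) sets effort on bond)
b3 stroke at J1  (Se2: effort source, stroke at far end)
b1 stroke at I1  (I1 outputs flow p/I1)
b2 stroke at J1  (common-f at J1 fixed by 1)
b4 stroke at J1  (J1 flow already set via bond 1)
b5 stroke at J1  (J1 flow already set via bond 1)

#0 stroke→J1
#1 stroke→I1
#2 stroke→J1
#3 stroke→J1
#4 stroke→J1
#5 stroke→J1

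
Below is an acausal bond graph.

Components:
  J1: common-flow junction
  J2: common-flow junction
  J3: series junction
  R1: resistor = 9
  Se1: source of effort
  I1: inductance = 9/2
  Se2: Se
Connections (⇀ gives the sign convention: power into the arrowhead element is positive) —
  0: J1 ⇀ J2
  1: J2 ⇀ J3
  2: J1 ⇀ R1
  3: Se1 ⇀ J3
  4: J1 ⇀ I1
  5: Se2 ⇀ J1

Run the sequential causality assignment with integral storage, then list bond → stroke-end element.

b0 stroke→J1
b1 stroke→J2
b2 stroke→J1
b3 stroke→J3
b4 stroke→I1
b5 stroke→J1

bond 3 stroke at J3  (Se1 fixes effort; stroke away)
bond 5 stroke at J1  (Se2 (Se) sets effort on bond)
bond 1 stroke at J2  (only one flow-in slot at J3)
bond 0 stroke at J1  (J2: last free bond brings flow in)
bond 4 stroke at I1  (prefer integral on I1)
bond 2 stroke at J1  (common-f at J1 fixed by 4)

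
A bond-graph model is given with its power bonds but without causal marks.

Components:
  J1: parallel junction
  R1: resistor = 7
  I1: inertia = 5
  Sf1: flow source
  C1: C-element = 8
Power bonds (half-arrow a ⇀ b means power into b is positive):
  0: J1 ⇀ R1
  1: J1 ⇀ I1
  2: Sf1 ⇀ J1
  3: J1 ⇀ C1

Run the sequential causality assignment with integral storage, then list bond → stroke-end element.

bond 0 |R1
bond 1 |I1
bond 2 |Sf1
bond 3 |J1

β2 |Sf1  (Sf1 fixes flow; stroke at Sf1)
β1 |I1  (I1: I, integral causality)
β3 |J1  (C1 integral (e out))
β0 |R1  (J1 effort already set via bond 3)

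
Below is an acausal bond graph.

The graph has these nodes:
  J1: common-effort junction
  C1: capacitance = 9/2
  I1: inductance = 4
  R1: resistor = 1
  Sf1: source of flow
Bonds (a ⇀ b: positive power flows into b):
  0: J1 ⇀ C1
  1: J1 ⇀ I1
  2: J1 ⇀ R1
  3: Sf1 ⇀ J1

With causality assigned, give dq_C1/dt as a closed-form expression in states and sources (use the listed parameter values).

dq_C1/dt = F_Sf1 - p_I1/4 - 2*q_C1/9

β3 →Sf1  (Sf1 fixes flow; stroke at Sf1)
β0 →J1  (C1 outputs effort q/C1)
β1 →I1  (0-jn J1 has e-setter on 0)
β2 →R1  (J1 effort already set via bond 0)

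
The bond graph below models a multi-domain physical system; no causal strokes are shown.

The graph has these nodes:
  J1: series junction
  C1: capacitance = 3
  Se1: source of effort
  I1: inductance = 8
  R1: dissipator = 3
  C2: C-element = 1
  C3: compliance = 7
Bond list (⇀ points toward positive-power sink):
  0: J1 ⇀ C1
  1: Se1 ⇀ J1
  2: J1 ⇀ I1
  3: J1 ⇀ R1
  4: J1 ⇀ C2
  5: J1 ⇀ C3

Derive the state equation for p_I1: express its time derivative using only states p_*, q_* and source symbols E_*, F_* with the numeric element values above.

β1 →J1  (source Se1 imposes e)
β0 →J1  (C1 integral (e out))
β2 →I1  (prefer integral on I1)
β3 →J1  (common-f at J1 fixed by 2)
β4 →J1  (J1 flow already set via bond 2)
β5 →J1  (common-f at J1 fixed by 2)

dp_I1/dt = E_Se1 - 3*p_I1/8 - q_C1/3 - q_C2 - q_C3/7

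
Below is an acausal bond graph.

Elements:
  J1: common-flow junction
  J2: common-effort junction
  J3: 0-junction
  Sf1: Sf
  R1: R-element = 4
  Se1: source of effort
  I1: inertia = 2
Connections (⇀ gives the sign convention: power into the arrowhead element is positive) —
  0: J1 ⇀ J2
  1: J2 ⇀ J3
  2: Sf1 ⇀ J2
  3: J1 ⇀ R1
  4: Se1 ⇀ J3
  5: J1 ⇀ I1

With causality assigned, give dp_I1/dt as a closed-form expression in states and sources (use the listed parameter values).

dp_I1/dt = -E_Se1 - 2*p_I1

β2 →Sf1  (source Sf1 imposes f)
β4 →J3  (Se1: effort source, stroke at far end)
β1 →J2  (J3 effort already set via bond 4)
β0 →J1  (common-e at J2 fixed by 1)
β5 →I1  (I1: I, integral causality)
β3 →J1  (J1: bond 5 brought flow, rest push out)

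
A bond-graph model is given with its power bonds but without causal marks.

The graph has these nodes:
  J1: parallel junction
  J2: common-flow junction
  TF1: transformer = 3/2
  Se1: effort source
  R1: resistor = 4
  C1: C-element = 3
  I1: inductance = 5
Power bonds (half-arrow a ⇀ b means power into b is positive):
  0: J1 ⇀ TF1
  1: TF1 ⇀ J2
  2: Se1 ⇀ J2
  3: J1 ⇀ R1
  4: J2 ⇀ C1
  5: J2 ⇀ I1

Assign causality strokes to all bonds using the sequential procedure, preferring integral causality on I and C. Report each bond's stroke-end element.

β0 →TF1
β1 →J2
β2 →J2
β3 →J1
β4 →J2
β5 →I1

#2 |J2  (Se1 (Se) sets effort on bond)
#4 |J2  (C1: C, integral causality)
#5 |I1  (prefer integral on I1)
#1 |J2  (J2 flow already set via bond 5)
#0 |TF1  (TF1 one-in-one-out from 1)
#3 |J1  (only one effort-in slot at J1)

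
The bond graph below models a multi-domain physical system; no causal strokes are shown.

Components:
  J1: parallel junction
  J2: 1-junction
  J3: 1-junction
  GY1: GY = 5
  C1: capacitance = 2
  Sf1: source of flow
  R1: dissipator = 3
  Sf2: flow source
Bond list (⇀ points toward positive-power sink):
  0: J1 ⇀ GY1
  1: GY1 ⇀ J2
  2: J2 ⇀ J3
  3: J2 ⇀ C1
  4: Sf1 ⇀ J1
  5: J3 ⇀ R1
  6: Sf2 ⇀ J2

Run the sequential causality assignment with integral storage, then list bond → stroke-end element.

#0 |J1
#1 |J2
#2 |J2
#3 |J2
#4 |Sf1
#5 |J3
#6 |Sf2

β4 |Sf1  (source Sf1 imposes f)
β6 |Sf2  (source Sf2 imposes f)
β0 |J1  (J1: last free bond brings effort in)
β1 |J2  (J2 flow already set via bond 6)
β2 |J2  (J2 flow already set via bond 6)
β3 |J2  (J2 flow already set via bond 6)
β5 |J3  (J3: bond 2 brought flow, rest push out)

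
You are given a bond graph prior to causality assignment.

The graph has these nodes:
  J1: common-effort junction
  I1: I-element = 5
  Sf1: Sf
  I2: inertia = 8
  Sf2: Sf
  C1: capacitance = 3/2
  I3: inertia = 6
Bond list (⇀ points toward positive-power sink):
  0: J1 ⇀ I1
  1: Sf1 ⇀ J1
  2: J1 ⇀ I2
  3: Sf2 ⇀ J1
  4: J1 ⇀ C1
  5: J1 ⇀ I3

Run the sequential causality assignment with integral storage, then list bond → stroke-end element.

#1 →Sf1  (Sf1 fixes flow; stroke at Sf1)
#3 →Sf2  (Sf2: flow source, stroke at near end)
#0 →I1  (I1 outputs flow p/I1)
#2 →I2  (I2: I, integral causality)
#4 →J1  (C1 outputs effort q/C1)
#5 →I3  (common-e at J1 fixed by 4)

bond 0 |I1
bond 1 |Sf1
bond 2 |I2
bond 3 |Sf2
bond 4 |J1
bond 5 |I3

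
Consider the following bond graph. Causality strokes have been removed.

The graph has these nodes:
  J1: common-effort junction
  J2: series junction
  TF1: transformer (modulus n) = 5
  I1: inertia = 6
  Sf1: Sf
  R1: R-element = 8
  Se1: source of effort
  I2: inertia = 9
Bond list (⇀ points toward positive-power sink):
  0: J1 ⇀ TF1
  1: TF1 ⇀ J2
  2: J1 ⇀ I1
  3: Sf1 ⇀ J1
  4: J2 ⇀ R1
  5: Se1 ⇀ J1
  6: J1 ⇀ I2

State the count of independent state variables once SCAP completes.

bond 3 stroke at Sf1  (Sf1 (Sf) sets flow on bond)
bond 5 stroke at J1  (Se1 fixes effort; stroke away)
bond 0 stroke at TF1  (0-jn J1 has e-setter on 5)
bond 2 stroke at I1  (J1: bond 5 brought effort, rest push out)
bond 6 stroke at I2  (J1: bond 5 brought effort, rest push out)
bond 1 stroke at J2  (TF1: transformer flips bond 0)
bond 4 stroke at R1  (J2: last free bond brings flow in)

2  (I1, I2 all integral)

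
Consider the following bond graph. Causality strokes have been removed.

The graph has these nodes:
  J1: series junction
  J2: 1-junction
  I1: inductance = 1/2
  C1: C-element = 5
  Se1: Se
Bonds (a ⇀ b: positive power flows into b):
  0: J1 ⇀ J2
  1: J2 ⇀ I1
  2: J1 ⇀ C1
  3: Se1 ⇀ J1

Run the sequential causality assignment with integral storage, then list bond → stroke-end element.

β3 →J1  (Se1 fixes effort; stroke away)
β1 →I1  (I1 outputs flow p/I1)
β0 →J2  (J2: bond 1 brought flow, rest push out)
β2 →J1  (J1 flow already set via bond 0)

b0 stroke→J2
b1 stroke→I1
b2 stroke→J1
b3 stroke→J1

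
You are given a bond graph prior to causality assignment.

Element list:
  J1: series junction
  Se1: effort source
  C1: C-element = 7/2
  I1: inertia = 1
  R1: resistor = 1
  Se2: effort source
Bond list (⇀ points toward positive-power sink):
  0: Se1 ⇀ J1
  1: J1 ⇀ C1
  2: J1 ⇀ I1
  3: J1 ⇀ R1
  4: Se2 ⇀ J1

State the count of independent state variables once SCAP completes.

β0 |J1  (Se1: effort source, stroke at far end)
β4 |J1  (Se2: effort source, stroke at far end)
β1 |J1  (C1: C, integral causality)
β2 |I1  (prefer integral on I1)
β3 |J1  (1-jn J1 has f-setter on 2)

2  (C1, I1 all integral)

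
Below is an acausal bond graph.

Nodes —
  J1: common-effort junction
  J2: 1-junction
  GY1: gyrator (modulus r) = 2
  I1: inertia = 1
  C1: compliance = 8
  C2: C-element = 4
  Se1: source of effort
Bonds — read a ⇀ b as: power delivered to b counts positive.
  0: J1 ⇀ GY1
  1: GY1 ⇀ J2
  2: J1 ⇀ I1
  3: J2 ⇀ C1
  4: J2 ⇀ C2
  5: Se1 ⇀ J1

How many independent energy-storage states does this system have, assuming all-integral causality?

b5 stroke at J1  (source Se1 imposes e)
b0 stroke at GY1  (J1 effort already set via bond 5)
b2 stroke at I1  (J1 effort already set via bond 5)
b1 stroke at GY1  (through GY1, causality inverts; strokes same side of GY1)
b3 stroke at J2  (1-jn J2 has f-setter on 1)
b4 stroke at J2  (J2: bond 1 brought flow, rest push out)

3  (C1, C2, I1 all integral)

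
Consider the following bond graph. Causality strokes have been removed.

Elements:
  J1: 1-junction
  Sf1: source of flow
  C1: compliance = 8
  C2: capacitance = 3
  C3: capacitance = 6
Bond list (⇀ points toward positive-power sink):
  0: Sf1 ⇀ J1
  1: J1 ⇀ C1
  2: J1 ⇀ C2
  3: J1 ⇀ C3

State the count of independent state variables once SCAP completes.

3  (C1, C2, C3 all integral)

β0 stroke at Sf1  (Sf1 fixes flow; stroke at Sf1)
β1 stroke at J1  (common-f at J1 fixed by 0)
β2 stroke at J1  (common-f at J1 fixed by 0)
β3 stroke at J1  (J1: bond 0 brought flow, rest push out)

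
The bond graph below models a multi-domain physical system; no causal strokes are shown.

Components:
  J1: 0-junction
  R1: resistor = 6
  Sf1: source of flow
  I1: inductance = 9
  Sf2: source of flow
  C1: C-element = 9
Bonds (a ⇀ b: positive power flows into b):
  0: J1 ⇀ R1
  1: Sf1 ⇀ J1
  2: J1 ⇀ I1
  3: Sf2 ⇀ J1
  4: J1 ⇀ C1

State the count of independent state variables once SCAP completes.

bond 1 stroke→Sf1  (source Sf1 imposes f)
bond 3 stroke→Sf2  (Sf2 (Sf) sets flow on bond)
bond 2 stroke→I1  (I1 integral (f out))
bond 4 stroke→J1  (C1 integral (e out))
bond 0 stroke→R1  (common-e at J1 fixed by 4)

2  (C1, I1 all integral)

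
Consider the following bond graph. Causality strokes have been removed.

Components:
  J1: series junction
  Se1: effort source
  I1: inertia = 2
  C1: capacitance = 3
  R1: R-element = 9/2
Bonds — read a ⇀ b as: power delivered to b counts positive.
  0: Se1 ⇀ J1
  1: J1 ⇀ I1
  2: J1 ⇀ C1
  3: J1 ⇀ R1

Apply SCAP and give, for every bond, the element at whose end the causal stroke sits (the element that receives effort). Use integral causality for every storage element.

b0 stroke at J1
b1 stroke at I1
b2 stroke at J1
b3 stroke at J1

#0 |J1  (Se1 (Se) sets effort on bond)
#1 |I1  (prefer integral on I1)
#2 |J1  (common-f at J1 fixed by 1)
#3 |J1  (J1 flow already set via bond 1)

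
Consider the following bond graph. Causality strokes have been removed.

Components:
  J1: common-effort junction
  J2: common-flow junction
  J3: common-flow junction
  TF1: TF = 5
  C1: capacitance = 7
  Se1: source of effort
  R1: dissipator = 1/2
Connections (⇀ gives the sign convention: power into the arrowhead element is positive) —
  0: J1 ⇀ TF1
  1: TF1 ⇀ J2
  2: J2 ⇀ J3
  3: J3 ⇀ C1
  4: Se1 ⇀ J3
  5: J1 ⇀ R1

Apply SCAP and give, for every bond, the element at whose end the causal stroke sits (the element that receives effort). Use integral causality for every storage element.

bond 0 stroke at J1
bond 1 stroke at TF1
bond 2 stroke at J2
bond 3 stroke at J3
bond 4 stroke at J3
bond 5 stroke at R1

b4 |J3  (Se1 (Se) sets effort on bond)
b3 |J3  (C1 outputs effort q/C1)
b2 |J2  (J3: last free bond brings flow in)
b1 |TF1  (closing 1-jn rule on J2)
b0 |J1  (TF TF1: opposite of bond 1)
b5 |R1  (J1: bond 0 brought effort, rest push out)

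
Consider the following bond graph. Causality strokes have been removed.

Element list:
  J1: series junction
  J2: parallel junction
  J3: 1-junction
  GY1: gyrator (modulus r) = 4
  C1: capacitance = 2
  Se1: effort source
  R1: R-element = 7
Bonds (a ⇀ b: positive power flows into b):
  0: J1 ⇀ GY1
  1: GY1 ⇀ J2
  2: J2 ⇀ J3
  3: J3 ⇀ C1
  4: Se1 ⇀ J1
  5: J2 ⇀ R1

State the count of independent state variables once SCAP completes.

#4 |J1  (Se1 (Se) sets effort on bond)
#0 |GY1  (J1: last free bond brings flow in)
#1 |GY1  (GY GY1: same side as bond 0)
#3 |J3  (C1 integral (e out))
#2 |J2  (only one flow-in slot at J3)
#5 |R1  (common-e at J2 fixed by 2)

1  (C1 all integral)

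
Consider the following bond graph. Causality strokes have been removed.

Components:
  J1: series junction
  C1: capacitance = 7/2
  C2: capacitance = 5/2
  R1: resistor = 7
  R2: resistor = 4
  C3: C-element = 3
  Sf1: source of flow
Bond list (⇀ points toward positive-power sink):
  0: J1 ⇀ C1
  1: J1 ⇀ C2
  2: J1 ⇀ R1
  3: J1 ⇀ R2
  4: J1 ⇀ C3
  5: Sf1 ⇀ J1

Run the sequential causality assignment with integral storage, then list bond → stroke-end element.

β5 stroke→Sf1  (Sf1 fixes flow; stroke at Sf1)
β0 stroke→J1  (common-f at J1 fixed by 5)
β1 stroke→J1  (common-f at J1 fixed by 5)
β2 stroke→J1  (J1 flow already set via bond 5)
β3 stroke→J1  (1-jn J1 has f-setter on 5)
β4 stroke→J1  (J1: bond 5 brought flow, rest push out)

b0 →J1
b1 →J1
b2 →J1
b3 →J1
b4 →J1
b5 →Sf1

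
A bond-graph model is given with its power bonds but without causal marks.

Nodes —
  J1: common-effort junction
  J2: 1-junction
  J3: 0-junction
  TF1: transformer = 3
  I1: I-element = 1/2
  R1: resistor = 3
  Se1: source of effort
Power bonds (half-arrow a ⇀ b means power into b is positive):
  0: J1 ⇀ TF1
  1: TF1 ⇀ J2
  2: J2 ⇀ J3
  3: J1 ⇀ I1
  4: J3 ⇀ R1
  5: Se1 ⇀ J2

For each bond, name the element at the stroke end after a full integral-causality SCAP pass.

#5 stroke at J2  (Se1 fixes effort; stroke away)
#3 stroke at I1  (prefer integral on I1)
#0 stroke at J1  (J1 needs exactly one e-in)
#1 stroke at TF1  (TF1: transformer flips bond 0)
#2 stroke at J2  (common-f at J2 fixed by 1)
#4 stroke at J3  (only one effort-in slot at J3)

β0 stroke→J1
β1 stroke→TF1
β2 stroke→J2
β3 stroke→I1
β4 stroke→J3
β5 stroke→J2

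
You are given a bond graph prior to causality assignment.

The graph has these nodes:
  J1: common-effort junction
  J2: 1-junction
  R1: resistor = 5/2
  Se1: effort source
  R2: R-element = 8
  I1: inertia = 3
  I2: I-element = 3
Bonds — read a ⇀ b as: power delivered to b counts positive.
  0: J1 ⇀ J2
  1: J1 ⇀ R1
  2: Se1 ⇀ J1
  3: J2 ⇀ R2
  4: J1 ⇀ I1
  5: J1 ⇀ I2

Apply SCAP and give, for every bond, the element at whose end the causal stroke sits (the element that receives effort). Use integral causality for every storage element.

bond 0 |J2
bond 1 |R1
bond 2 |J1
bond 3 |R2
bond 4 |I1
bond 5 |I2

bond 2 |J1  (Se1: effort source, stroke at far end)
bond 0 |J2  (common-e at J1 fixed by 2)
bond 1 |R1  (J1 effort already set via bond 2)
bond 4 |I1  (0-jn J1 has e-setter on 2)
bond 5 |I2  (J1: bond 2 brought effort, rest push out)
bond 3 |R2  (closing 1-jn rule on J2)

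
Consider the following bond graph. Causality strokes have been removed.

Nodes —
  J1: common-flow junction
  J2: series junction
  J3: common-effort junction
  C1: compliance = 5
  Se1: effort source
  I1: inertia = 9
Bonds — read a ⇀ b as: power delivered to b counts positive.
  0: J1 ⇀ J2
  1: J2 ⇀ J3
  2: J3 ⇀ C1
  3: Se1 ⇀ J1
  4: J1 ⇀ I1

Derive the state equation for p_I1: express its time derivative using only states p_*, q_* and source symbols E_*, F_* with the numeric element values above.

dp_I1/dt = E_Se1 - q_C1/5

#3 |J1  (Se1: effort source, stroke at far end)
#2 |J3  (prefer integral on C1)
#1 |J2  (common-e at J3 fixed by 2)
#0 |J1  (closing 1-jn rule on J2)
#4 |I1  (only one flow-in slot at J1)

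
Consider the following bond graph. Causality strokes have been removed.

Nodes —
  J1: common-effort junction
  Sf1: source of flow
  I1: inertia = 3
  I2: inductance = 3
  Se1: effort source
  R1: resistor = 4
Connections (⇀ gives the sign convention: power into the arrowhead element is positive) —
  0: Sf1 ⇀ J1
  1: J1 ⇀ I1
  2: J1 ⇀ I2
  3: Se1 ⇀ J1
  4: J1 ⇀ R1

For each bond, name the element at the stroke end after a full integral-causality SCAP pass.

β0 stroke at Sf1
β1 stroke at I1
β2 stroke at I2
β3 stroke at J1
β4 stroke at R1

b0 →Sf1  (source Sf1 imposes f)
b3 →J1  (Se1: effort source, stroke at far end)
b1 →I1  (0-jn J1 has e-setter on 3)
b2 →I2  (0-jn J1 has e-setter on 3)
b4 →R1  (common-e at J1 fixed by 3)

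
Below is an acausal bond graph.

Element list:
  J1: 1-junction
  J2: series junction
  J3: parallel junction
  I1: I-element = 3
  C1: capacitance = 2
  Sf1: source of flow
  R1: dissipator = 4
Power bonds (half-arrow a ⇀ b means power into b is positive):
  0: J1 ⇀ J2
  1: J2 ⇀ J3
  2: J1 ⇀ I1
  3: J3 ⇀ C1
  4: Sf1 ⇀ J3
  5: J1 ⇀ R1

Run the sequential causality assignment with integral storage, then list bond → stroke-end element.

β4 |Sf1  (Sf1: flow source, stroke at near end)
β2 |I1  (prefer integral on I1)
β0 |J1  (J1 flow already set via bond 2)
β5 |J1  (J1: bond 2 brought flow, rest push out)
β1 |J2  (common-f at J2 fixed by 0)
β3 |J3  (only one effort-in slot at J3)

bond 0 →J1
bond 1 →J2
bond 2 →I1
bond 3 →J3
bond 4 →Sf1
bond 5 →J1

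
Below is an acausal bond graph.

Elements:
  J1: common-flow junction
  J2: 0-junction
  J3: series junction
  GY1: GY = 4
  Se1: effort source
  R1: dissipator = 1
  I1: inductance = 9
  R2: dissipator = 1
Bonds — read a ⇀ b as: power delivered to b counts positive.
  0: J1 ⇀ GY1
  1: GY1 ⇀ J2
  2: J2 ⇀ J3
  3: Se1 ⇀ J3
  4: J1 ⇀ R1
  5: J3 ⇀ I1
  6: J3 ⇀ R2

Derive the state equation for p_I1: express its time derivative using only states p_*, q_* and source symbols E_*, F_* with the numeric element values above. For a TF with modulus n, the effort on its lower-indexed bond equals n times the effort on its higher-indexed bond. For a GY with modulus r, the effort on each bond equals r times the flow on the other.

bond 3 →J3  (Se1: effort source, stroke at far end)
bond 5 →I1  (I1 outputs flow p/I1)
bond 2 →J3  (1-jn J3 has f-setter on 5)
bond 6 →J3  (1-jn J3 has f-setter on 5)
bond 1 →J2  (closing 0-jn rule on J2)
bond 0 →J1  (GY1: gyrator matches bond 1)
bond 4 →R1  (closing 1-jn rule on J1)

dp_I1/dt = E_Se1 - 17*p_I1/9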